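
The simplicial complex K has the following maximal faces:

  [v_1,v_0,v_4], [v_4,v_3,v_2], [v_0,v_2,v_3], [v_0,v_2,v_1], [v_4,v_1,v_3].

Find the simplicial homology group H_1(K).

We work with the vertex ordering v_0 < v_1 < v_2 < v_3 < v_4. The simplices of K, each written with vertices in increasing order, are:

  0-simplices (5): [v_0], [v_1], [v_2], [v_3], [v_4]
  1-simplices (10): [v_0,v_1], [v_0,v_2], [v_0,v_3], [v_0,v_4], [v_1,v_2], [v_1,v_3], [v_1,v_4], [v_2,v_3], [v_2,v_4], [v_3,v_4]
  2-simplices (5): [v_0,v_1,v_2], [v_0,v_1,v_4], [v_0,v_2,v_3], [v_1,v_3,v_4], [v_2,v_3,v_4]

Hence C_0 ≅ Z^5, C_1 ≅ Z^10, C_2 ≅ Z^5.

Boundary ∂_1: C_1 → C_0 sends each edge [p,q] (with p < q) to q − p.
This gives a 5×10 integer matrix of rank 4; reducing to Smith normal form yields diagonal entries (1,1,1,1).

Boundary ∂_2: C_2 → C_1 maps a triangle to the signed sum of its edges. For instance
  ∂[v_0,v_2,v_3] = [v_2,v_3] − [v_0,v_3] + [v_0,v_2],
  ∂[v_2,v_3,v_4] = [v_3,v_4] − [v_2,v_4] + [v_2,v_3].
As a 10×5 matrix over Z this has rank 5, with invariant factors (1,1,1,1,1).

Computing H_k = (kernel of ∂_k) / (image of ∂_{k+1}):

  H_1: rank ker ∂_1 − rank ∂_2 = (10 − 4) − 5 = 1, and the invariant factors of ∂_2 are all 1, so H_1 ≅ Z.

(K is a triangulation of the Möbius band.)

H_1 = Z.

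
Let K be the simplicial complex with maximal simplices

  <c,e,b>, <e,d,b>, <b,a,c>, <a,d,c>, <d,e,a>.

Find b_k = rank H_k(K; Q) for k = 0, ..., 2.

Order the vertices as a < b < c < d < e. Listing each simplex with vertices in this order, K has dimension 2 with simplices:

  0-simplices (5): a, b, c, d, e
  1-simplices (10): ab, ac, ad, ae, bc, bd, be, cd, ce, de
  2-simplices (5): abc, acd, ade, bce, bde

giving chain groups C_0 ≅ Z^5, C_1 ≅ Z^10, C_2 ≅ Z^5.

∂_1: C_1 → C_0 maps an edge to its endpoints' difference, ∂[p,q] = q − p.
As a 5×10 matrix over Z this has rank 4, with invariant factors (1,1,1,1).

The boundary map ∂_2: C_2 → C_1 acts by ∂[p,q,r] = [q,r] − [p,r] + [p,q]. For instance
  ∂abc = bc − ac + ab,
  ∂ade = de − ae + ad.
As a 10×5 matrix over Z this has rank 5, with invariant factors (1,1,1,1,1).

Computing H_k = (kernel of ∂_k) / (image of ∂_{k+1}):

  H_0: rank C_0 − rank ∂_1 = 5 − 4 = 1, and the invariant factors of ∂_1 are all 1, so H_0 = Z.
  H_1: rank ker ∂_1 − rank ∂_2 = (10 − 4) − 5 = 1, and the invariant factors of ∂_2 are all 1, so H_1 = Z.
  H_2: rank ker ∂_2 − rank ∂_3 = (5 − 5) − 0 = 0, and there is no ∂_3, so H_2 = 0.

As a check, the Euler characteristic is 5 − 10 + 5 = 0, which agrees with 1 − 1 + 0 = 0.

Hence the Betti numbers are b_0 = 1, b_1 = 1, b_2 = 0.

b_0 = 1, b_1 = 1, b_2 = 0.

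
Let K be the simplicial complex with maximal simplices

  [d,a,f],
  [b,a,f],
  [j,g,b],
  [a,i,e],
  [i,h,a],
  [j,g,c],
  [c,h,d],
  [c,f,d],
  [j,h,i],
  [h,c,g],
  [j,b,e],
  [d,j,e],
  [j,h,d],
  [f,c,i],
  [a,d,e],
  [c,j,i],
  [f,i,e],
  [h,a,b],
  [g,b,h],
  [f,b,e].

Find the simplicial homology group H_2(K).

Take the total order a < b < c < d < e < f < g < h < i < j on the vertex set. Then K (dimension 2) consists of the simplices:

  0-simplices (10): a, b, c, d, e, f, g, h, i, j
  1-simplices (30): ab, ad, ae, af, ah, ai, be, bf, bg, bh, bj, cd, cf, cg, ch, ci, cj, de, df, dh, dj, ef, ei, ej, fi, gh, gj, hi, hj, ij
  2-simplices (20): abf, abh, ade, adf, aei, ahi, bef, bej, bgh, bgj, cdf, cdh, cfi, cgh, cgj, cij, dej, dhj, efi, hij

Hence C_0 ≅ Z^10, C_1 ≅ Z^30, C_2 ≅ Z^20.

Boundary ∂_1: C_1 → C_0 maps an edge to its endpoints' difference, ∂[p,q] = q − p.
The resulting 10×30 matrix has rank 9, and its Smith normal form has invariant factors (1,1,1,1,1,1,1,1,1).

The boundary map ∂_2: C_2 → C_1 maps a triangle to the signed sum of its edges. For instance
  ∂bgh = gh − bh + bg,
  ∂ahi = hi − ai + ah.
As a 30×20 matrix over Z this has rank 20, with invariant factors (1,1,1,1,1,1,1,1,1,1,1,1,1,1,1,1,1,1,1,2).

Reading off H_k = ker ∂_k / im ∂_{k+1}:

  H_2: rank ker ∂_2 − rank ∂_3 = (20 − 20) − 0 = 0, and there is no ∂_3, so H_2 = 0.

H_2 = 0.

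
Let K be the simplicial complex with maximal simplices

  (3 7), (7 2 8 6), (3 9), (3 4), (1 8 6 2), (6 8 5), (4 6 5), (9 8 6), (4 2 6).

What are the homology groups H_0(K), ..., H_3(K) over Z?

H_0 = Z,  H_1 = Z^2,  H_2 = 0,  H_3 = 0.

K has 9 vertices, 19 edges, 11 triangles, 2 3-simplices.
rank ∂_0 = 0, rank ∂_1 = 8 ⇒ b_0 = 9 − 0 − 8 = 1; all invariant factors of ∂_1 are 1 so no torsion. So H_0 ≅ Z.
rank ∂_1 = 8, rank ∂_2 = 9 ⇒ b_1 = 19 − 8 − 9 = 2; all invariant factors of ∂_2 are 1 so no torsion. So H_1 ≅ Z^2.
rank ∂_2 = 9, rank ∂_3 = 2 ⇒ b_2 = 11 − 9 − 2 = 0; all invariant factors of ∂_3 are 1 so no torsion. So H_2 ≅ 0.
rank ∂_3 = 2, rank ∂_4 = 0 ⇒ b_3 = 2 − 2 − 0 = 0. So H_3 ≅ 0.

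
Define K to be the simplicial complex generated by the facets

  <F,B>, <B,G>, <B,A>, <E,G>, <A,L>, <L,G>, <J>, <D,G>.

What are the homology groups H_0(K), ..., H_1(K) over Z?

Take the total order A < B < D < E < F < G < J < L on the vertex set. Then K (dimension 1) consists of the simplices:

  0-simplices (8): A, B, D, E, F, G, J, L
  1-simplices (7): AB, AL, BF, BG, DG, EG, GL

giving chain groups C_0 ≅ Z^8, C_1 ≅ Z^7.

∂_1: C_1 → C_0 is given by ∂[p,q] = [q] − [p]. For instance
  ∂EG = G − E.
As a 8×7 matrix over Z this has rank 6, with invariant factors (1,1,1,1,1,1).

From H_k ≅ ker(∂_k) / im(∂_{k+1}) we obtain:

  H_0: rank C_0 − rank ∂_1 = 8 − 6 = 2, and the invariant factors of ∂_1 are all 1, so H_0 ≅ Z^2.
  H_1: rank ker ∂_1 − rank ∂_2 = (7 − 6) − 0 = 1, and there is no ∂_2, so H_1 ≅ Z.

H_0 = Z^2,  H_1 = Z.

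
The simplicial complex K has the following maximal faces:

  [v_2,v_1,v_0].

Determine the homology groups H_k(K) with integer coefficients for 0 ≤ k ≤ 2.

H_0 ≅ Z,  H_1 = 0,  H_2 = 0.

We work with the vertex ordering v_0 < v_1 < v_2. The simplices of K, each written with vertices in increasing order, are:

  0-simplices (3): [v_0], [v_1], [v_2]
  1-simplices (3): [v_0,v_1], [v_0,v_2], [v_1,v_2]
  2-simplices (1): [v_0,v_1,v_2]

Hence C_0 ≅ Z^3, C_1 ≅ Z^3, C_2 ≅ Z^1.

Boundary ∂_1: C_1 → C_0 sends each edge [p,q] (with p < q) to q − p. For instance
  ∂[v_1,v_2] = [v_2] − [v_1].
The resulting 3×3 matrix has rank 2, and its Smith normal form has invariant factors (1,1).

The boundary map ∂_2: C_2 → C_1 sends each 2-simplex [p,q,r] to [q,r] − [p,r] + [p,q]. For instance
  ∂[v_0,v_1,v_2] = [v_1,v_2] − [v_0,v_2] + [v_0,v_1].
As a 3×1 matrix over Z this has rank 1, with invariant factors (1).

From H_k ≅ ker(∂_k) / im(∂_{k+1}) we obtain:

  H_0: rank C_0 − rank ∂_1 = 3 − 2 = 1, and the invariant factors of ∂_1 are all 1, so H_0 ≅ Z.
  H_1: rank ker ∂_1 − rank ∂_2 = (3 − 2) − 1 = 0, and the invariant factors of ∂_2 are all 1, so H_1 ≅ 0.
  H_2: rank ker ∂_2 − rank ∂_3 = (1 − 1) − 0 = 0, and there is no ∂_3, so H_2 ≅ 0.

(K is a triangulation of the 2-simplex.)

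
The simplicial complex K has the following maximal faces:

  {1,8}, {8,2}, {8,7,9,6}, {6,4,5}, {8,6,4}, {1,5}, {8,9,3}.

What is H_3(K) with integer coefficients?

K has 9 vertices, 15 edges, 7 triangles, 1 3-simplex.
rank ∂_3 = 1, rank ∂_4 = 0 ⇒ b_3 = 1 − 1 − 0 = 0. So H_3 = 0.

H_3 ≅ 0.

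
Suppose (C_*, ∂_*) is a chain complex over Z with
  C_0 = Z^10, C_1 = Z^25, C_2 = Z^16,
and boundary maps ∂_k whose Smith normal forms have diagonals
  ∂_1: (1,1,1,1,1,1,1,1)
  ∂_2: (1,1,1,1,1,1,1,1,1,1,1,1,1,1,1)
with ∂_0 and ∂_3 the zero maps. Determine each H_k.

H_0 ≅ Z^2,  H_1 ≅ Z^2,  H_2 ≅ Z.

H_0: b_0 = 10 − 0 − 8 = 2; torsion from ∂_1 factors > 1: none. So H_0 ≅ Z^2.
H_1: b_1 = 25 − 8 − 15 = 2; torsion from ∂_2 factors > 1: none. So H_1 ≅ Z^2.
H_2: b_2 = 16 − 15 − 0 = 1; torsion from ∂_3 factors > 1: none. So H_2 ≅ Z.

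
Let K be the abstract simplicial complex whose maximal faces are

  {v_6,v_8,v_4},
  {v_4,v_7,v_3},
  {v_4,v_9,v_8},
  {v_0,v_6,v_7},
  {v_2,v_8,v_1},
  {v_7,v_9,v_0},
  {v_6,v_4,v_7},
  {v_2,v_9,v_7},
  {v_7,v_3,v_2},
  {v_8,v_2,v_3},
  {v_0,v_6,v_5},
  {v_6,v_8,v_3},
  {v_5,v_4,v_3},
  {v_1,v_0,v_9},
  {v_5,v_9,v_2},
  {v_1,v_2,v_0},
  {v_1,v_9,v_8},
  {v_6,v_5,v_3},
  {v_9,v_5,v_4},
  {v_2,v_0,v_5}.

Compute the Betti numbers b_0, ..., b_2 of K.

K has 10 vertices, 30 edges, 20 triangles.
rank ∂_0 = 0, rank ∂_1 = 9 ⇒ b_0 = 10 − 0 − 9 = 1; all invariant factors of ∂_1 are 1 so no torsion. So H_0 = Z.
rank ∂_1 = 9, rank ∂_2 = 20 ⇒ b_1 = 30 − 9 − 20 = 1; ∂_2 has invariant factor(s) [2] giving torsion. So H_1 = Z ⊕ Z/2.
rank ∂_2 = 20, rank ∂_3 = 0 ⇒ b_2 = 20 − 20 − 0 = 0. So H_2 = 0.

b_0 = 1, b_1 = 1, b_2 = 0.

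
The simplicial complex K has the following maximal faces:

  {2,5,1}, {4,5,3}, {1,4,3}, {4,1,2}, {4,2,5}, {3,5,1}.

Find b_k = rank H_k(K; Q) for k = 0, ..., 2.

b_0 = 1, b_1 = 0, b_2 = 1.

Fix the vertex order 1 < 2 < 3 < 4 < 5 and write every simplex with vertices in increasing order. Then dim K = 2 and the simplices of K are:

  0-simplices (5): [1], [2], [3], [4], [5]
  1-simplices (9): [1,2], [1,3], [1,4], [1,5], [2,4], [2,5], [3,4], [3,5], [4,5]
  2-simplices (6): [1,2,4], [1,2,5], [1,3,4], [1,3,5], [2,4,5], [3,4,5]

Hence C_0 ≅ Z^5, C_1 ≅ Z^9, C_2 ≅ Z^6.

Boundary ∂_1: C_1 → C_0 is given by ∂[p,q] = [q] − [p].
As a 5×9 matrix over Z this has rank 4, with invariant factors (1,1,1,1).

Boundary ∂_2: C_2 → C_1 sends each 2-simplex [p,q,r] to [q,r] − [p,r] + [p,q]. For instance
  ∂[1,3,4] = [3,4] − [1,4] + [1,3],
  ∂[2,4,5] = [4,5] − [2,5] + [2,4].
As a 9×6 matrix over Z this has rank 5, with invariant factors (1,1,1,1,1).

From H_k ≅ ker(∂_k) / im(∂_{k+1}) we obtain:

  H_0: rank C_0 − rank ∂_1 = 5 − 4 = 1, and the invariant factors of ∂_1 are all 1, so H_0 ≅ Z.
  H_1: rank ker ∂_1 − rank ∂_2 = (9 − 4) − 5 = 0, and the invariant factors of ∂_2 are all 1, so H_1 ≅ 0.
  H_2: rank ker ∂_2 − rank ∂_3 = (6 − 5) − 0 = 1, and there is no ∂_3, so H_2 ≅ Z.

As a check, the Euler characteristic is 5 − 9 + 6 = 2, which agrees with 1 − 0 + 1 = 2.

Hence the Betti numbers are b_0 = 1, b_1 = 0, b_2 = 1.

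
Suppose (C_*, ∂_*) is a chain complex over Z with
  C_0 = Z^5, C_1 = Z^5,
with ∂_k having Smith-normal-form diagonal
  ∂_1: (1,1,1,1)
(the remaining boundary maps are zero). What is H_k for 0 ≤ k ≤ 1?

H_0 = Z,  H_1 = Z.

H_0: b_0 = 5 − 0 − 4 = 1; torsion from ∂_1 factors > 1: none. So H_0 = Z.
H_1: b_1 = 5 − 4 − 0 = 1; torsion from ∂_2 factors > 1: none. So H_1 = Z.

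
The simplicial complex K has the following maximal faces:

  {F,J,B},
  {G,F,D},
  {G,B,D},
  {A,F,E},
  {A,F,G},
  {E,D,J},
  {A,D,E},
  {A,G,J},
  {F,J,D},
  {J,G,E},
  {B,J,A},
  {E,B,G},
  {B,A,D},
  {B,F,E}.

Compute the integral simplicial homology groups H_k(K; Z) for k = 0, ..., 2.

H_0 = Z,  H_1 = Z^2,  H_2 = Z.

Order the vertices as A < B < D < E < F < G < J. Listing each simplex with vertices in this order, K has dimension 2 with simplices:

  0-simplices (7): A, B, D, E, F, G, J
  1-simplices (21): AB, AD, AE, AF, AG, AJ, BD, BE, BF, BG, BJ, DE, DF, DG, DJ, EF, EG, EJ, FG, FJ, GJ
  2-simplices (14): ABD, ABJ, ADE, AEF, AFG, AGJ, BDG, BEF, BEG, BFJ, DEJ, DFG, DFJ, EGJ

giving chain groups C_0 ≅ Z^7, C_1 ≅ Z^21, C_2 ≅ Z^14.

∂_1: C_1 → C_0 is given by ∂[p,q] = [q] − [p]. For instance
  ∂EG = G − E.
The resulting 7×21 matrix has rank 6, and its Smith normal form has invariant factors (1,1,1,1,1,1).

∂_2: C_2 → C_1 sends each 2-simplex [p,q,r] to [q,r] − [p,r] + [p,q]. For instance
  ∂DEJ = EJ − DJ + DE,
  ∂DFJ = FJ − DJ + DF.
The 21×14 boundary matrix has rank 13 and Smith normal form diag(1,1,1,1,1,1,1,1,1,1,1,1,1).

Reading off H_k = ker ∂_k / im ∂_{k+1}:

  H_0: rank C_0 − rank ∂_1 = 7 − 6 = 1, and the invariant factors of ∂_1 are all 1, so H_0 = Z.
  H_1: rank ker ∂_1 − rank ∂_2 = (21 − 6) − 13 = 2, and the invariant factors of ∂_2 are all 1, so H_1 = Z^2.
  H_2: rank ker ∂_2 − rank ∂_3 = (14 − 13) − 0 = 1, and there is no ∂_3, so H_2 = Z.

As a check, the Euler characteristic is 7 − 21 + 14 = 0, which agrees with 1 − 2 + 1 = 0.
(K is a triangulation of the torus T^2.)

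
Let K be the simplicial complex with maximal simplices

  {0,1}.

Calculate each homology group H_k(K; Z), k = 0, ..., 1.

Take the total order 0 < 1 on the vertex set. Then K (dimension 1) consists of the simplices:

  0-simplices (2): [0], [1]
  1-simplices (1): [0,1]

giving chain groups C_0 ≅ Z^2, C_1 ≅ Z^1.

Boundary ∂_1: C_1 → C_0 is given by ∂[p,q] = [q] − [p]. For instance
  ∂[0,1] = [1] − [0].
The resulting 2×1 matrix has rank 1, and its Smith normal form has invariant factors (1).

From H_k ≅ ker(∂_k) / im(∂_{k+1}) we obtain:

  H_0: rank C_0 − rank ∂_1 = 2 − 1 = 1, and the invariant factors of ∂_1 are all 1, so H_0 ≅ Z.
  H_1: rank ker ∂_1 − rank ∂_2 = (1 − 1) − 0 = 0, and there is no ∂_2, so H_1 ≅ 0.

H_0 ≅ Z,  H_1 = 0.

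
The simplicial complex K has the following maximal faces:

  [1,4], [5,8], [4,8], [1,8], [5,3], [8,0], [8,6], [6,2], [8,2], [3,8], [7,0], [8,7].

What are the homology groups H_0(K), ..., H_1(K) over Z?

K has 9 vertices, 12 edges.
rank ∂_0 = 0, rank ∂_1 = 8 ⇒ b_0 = 9 − 0 − 8 = 1; all invariant factors of ∂_1 are 1 so no torsion. So H_0 ≅ Z.
rank ∂_1 = 8, rank ∂_2 = 0 ⇒ b_1 = 12 − 8 − 0 = 4. So H_1 ≅ Z^4.

H_0 ≅ Z,  H_1 ≅ Z^4.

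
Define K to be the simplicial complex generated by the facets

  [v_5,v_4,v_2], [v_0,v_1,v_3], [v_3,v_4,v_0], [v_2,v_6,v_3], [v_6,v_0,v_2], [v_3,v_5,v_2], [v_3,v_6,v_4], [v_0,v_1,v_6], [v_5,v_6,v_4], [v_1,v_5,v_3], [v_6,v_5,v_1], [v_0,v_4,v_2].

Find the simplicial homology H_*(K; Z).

H_0 = Z,  H_1 = Z/2,  H_2 = 0.

We work with the vertex ordering v_0 < v_1 < v_2 < v_3 < v_4 < v_5 < v_6. The simplices of K, each written with vertices in increasing order, are:

  0-simplices (7): [v_0], [v_1], [v_2], [v_3], [v_4], [v_5], [v_6]
  1-simplices (18): (18 of them)
  2-simplices (12): (12 of them)

so the chain groups are C_0 ≅ Z^7, C_1 ≅ Z^18, C_2 ≅ Z^12.

The boundary map ∂_1: C_1 → C_0 sends each edge [p,q] (with p < q) to q − p. For instance
  ∂[v_3,v_6] = [v_6] − [v_3].
As a 7×18 matrix over Z this has rank 6, with invariant factors (1,1,1,1,1,1).

The boundary map ∂_2: C_2 → C_1 maps a triangle to the signed sum of its edges. For instance
  ∂[v_0,v_2,v_4] = [v_2,v_4] − [v_0,v_4] + [v_0,v_2],
  ∂[v_0,v_1,v_3] = [v_1,v_3] − [v_0,v_3] + [v_0,v_1].
The resulting 18×12 matrix has rank 12, and its Smith normal form has invariant factors (1,1,1,1,1,1,1,1,1,1,1,2).

Now H_k = ker ∂_k / im ∂_{k+1}, so:

  H_0: rank C_0 − rank ∂_1 = 7 − 6 = 1, and the invariant factors of ∂_1 are all 1, so H_0 = Z.
  H_1: rank ker ∂_1 − rank ∂_2 = (18 − 6) − 12 = 0, and ∂_2 has invariant factor 2 > 1, so H_1 = Z/2.
  H_2: rank ker ∂_2 − rank ∂_3 = (12 − 12) − 0 = 0, and there is no ∂_3, so H_2 = 0.

As a check, the Euler characteristic is 7 − 18 + 12 = 1, which agrees with 1 − 0 + 0 = 1.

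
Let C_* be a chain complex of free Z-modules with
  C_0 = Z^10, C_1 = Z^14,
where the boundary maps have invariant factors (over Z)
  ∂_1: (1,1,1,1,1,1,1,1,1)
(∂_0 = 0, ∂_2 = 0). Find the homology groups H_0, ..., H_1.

H_0 ≅ Z,  H_1 ≅ Z^5.

H_0: b_0 = 10 − 0 − 9 = 1; torsion from ∂_1 factors > 1: none. So H_0 ≅ Z.
H_1: b_1 = 14 − 9 − 0 = 5; torsion from ∂_2 factors > 1: none. So H_1 ≅ Z^5.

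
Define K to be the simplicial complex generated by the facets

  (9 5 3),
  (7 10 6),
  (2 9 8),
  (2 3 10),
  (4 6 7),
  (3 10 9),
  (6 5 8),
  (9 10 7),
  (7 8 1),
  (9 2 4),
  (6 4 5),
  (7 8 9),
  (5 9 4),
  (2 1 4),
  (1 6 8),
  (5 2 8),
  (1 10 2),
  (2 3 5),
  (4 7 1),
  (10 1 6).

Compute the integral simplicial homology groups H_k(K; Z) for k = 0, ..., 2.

K has 10 vertices, 30 edges, 20 triangles.
rank ∂_0 = 0, rank ∂_1 = 9 ⇒ b_0 = 10 − 0 − 9 = 1; all invariant factors of ∂_1 are 1 so no torsion. So H_0 = Z.
rank ∂_1 = 9, rank ∂_2 = 20 ⇒ b_1 = 30 − 9 − 20 = 1; ∂_2 has invariant factor(s) [2] giving torsion. So H_1 = Z ⊕ Z/2Z.
rank ∂_2 = 20, rank ∂_3 = 0 ⇒ b_2 = 20 − 20 − 0 = 0. So H_2 = 0.

H_0 ≅ Z,  H_1 ≅ Z ⊕ Z/2Z,  H_2 = 0.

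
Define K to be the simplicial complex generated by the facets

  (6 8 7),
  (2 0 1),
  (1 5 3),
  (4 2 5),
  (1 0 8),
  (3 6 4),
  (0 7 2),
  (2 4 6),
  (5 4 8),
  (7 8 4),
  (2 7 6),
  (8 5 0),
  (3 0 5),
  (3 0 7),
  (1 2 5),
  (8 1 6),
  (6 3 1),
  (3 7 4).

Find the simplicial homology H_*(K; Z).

Take the total order 0 < 1 < 2 < 3 < 4 < 5 < 6 < 7 < 8 on the vertex set. Then K (dimension 2) consists of the simplices:

  0-simplices (9): [0], [1], [2], [3], [4], [5], [6], [7], [8]
  1-simplices (27): (27 of them)
  2-simplices (18): [0,1,2], [0,1,8], [0,2,7], [0,3,5], [0,3,7], [0,5,8], [1,2,5], [1,3,5], [1,3,6], [1,6,8], [2,4,5], [2,4,6], [2,6,7], [3,4,6], [3,4,7], [4,5,8], [4,7,8], [6,7,8]

so the chain groups are C_0 ≅ Z^9, C_1 ≅ Z^27, C_2 ≅ Z^18.

The boundary map ∂_1: C_1 → C_0 maps an edge to its endpoints' difference, ∂[p,q] = q − p. For instance
  ∂[3,6] = [6] − [3].
The resulting 9×27 matrix has rank 8, and its Smith normal form has invariant factors (1,1,1,1,1,1,1,1).

∂_2: C_2 → C_1 sends each 2-simplex [p,q,r] to [q,r] − [p,r] + [p,q]. For instance
  ∂[1,3,6] = [3,6] − [1,6] + [1,3],
  ∂[0,1,2] = [1,2] − [0,2] + [0,1].
This gives a 27×18 integer matrix of rank 18; reducing to Smith normal form yields diagonal entries (1,1,1,1,1,1,1,1,1,1,1,1,1,1,1,1,1,2).

Now H_k = ker ∂_k / im ∂_{k+1}, so:

  H_0: rank C_0 − rank ∂_1 = 9 − 8 = 1, and the invariant factors of ∂_1 are all 1, so H_0 ≅ Z.
  H_1: rank ker ∂_1 − rank ∂_2 = (27 − 8) − 18 = 1, and ∂_2 has invariant factor 2 > 1, so H_1 ≅ Z ⊕ Z_2.
  H_2: rank ker ∂_2 − rank ∂_3 = (18 − 18) − 0 = 0, and there is no ∂_3, so H_2 ≅ 0.

(K is a triangulation of the Klein bottle.)

H_0 = Z,  H_1 = Z ⊕ Z_2,  H_2 = 0.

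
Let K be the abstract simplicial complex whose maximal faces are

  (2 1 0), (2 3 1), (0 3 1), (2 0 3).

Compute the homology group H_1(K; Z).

H_1 ≅ 0.

K has 4 vertices, 6 edges, 4 triangles.
rank ∂_1 = 3, rank ∂_2 = 3 ⇒ b_1 = 6 − 3 − 3 = 0; all invariant factors of ∂_2 are 1 so no torsion. So H_1 ≅ 0.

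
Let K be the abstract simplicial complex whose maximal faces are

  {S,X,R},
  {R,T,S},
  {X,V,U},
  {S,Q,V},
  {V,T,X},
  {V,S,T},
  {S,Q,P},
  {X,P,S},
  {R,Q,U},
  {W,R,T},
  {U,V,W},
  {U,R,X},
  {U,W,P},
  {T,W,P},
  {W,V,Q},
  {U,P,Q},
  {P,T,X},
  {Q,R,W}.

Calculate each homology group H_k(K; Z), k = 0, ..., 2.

Order the vertices as P < Q < R < S < T < U < V < W < X. Listing each simplex with vertices in this order, K has dimension 2 with simplices:

  0-simplices (9): P, Q, R, S, T, U, V, W, X
  1-simplices (27): PQ, PS, PT, PU, PW, PX, QR, QS, QU, QV, QW, RS, RT, RU, RW, RX, ST, SV, SX, TV, TW, TX, UV, UW, UX, VW, VX
  2-simplices (18): PQS, PQU, PSX, PTW, PTX, PUW, QRU, QRW, QSV, QVW, RST, RSX, RTW, RUX, STV, TVX, UVW, UVX

Hence C_0 ≅ Z^9, C_1 ≅ Z^27, C_2 ≅ Z^18.

Boundary ∂_1: C_1 → C_0 sends each edge [p,q] (with p < q) to q − p. For instance
  ∂TV = V − T.
The resulting 9×27 matrix has rank 8, and its Smith normal form has invariant factors (1,1,1,1,1,1,1,1).

The boundary map ∂_2: C_2 → C_1 sends each 2-simplex [p,q,r] to [q,r] − [p,r] + [p,q]. For instance
  ∂PTW = TW − PW + PT,
  ∂QRW = RW − QW + QR.
The 27×18 boundary matrix has rank 18 and Smith normal form diag(1,1,1,1,1,1,1,1,1,1,1,1,1,1,1,1,1,2).

From H_k ≅ ker(∂_k) / im(∂_{k+1}) we obtain:

  H_0: rank C_0 − rank ∂_1 = 9 − 8 = 1, and the invariant factors of ∂_1 are all 1, so H_0 = Z.
  H_1: rank ker ∂_1 − rank ∂_2 = (27 − 8) − 18 = 1, and ∂_2 has invariant factor 2 > 1, so H_1 = Z × Z/2.
  H_2: rank ker ∂_2 − rank ∂_3 = (18 − 18) − 0 = 0, and there is no ∂_3, so H_2 = 0.

As a check, the Euler characteristic is 9 − 27 + 18 = 0, which agrees with 1 − 1 + 0 = 0.

H_0 = Z,  H_1 = Z × Z/2,  H_2 = 0.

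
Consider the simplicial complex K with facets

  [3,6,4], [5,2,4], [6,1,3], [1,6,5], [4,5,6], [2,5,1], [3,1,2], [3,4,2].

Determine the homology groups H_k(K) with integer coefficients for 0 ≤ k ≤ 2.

H_0 = Z,  H_1 = 0,  H_2 = Z.

K has 6 vertices, 12 edges, 8 triangles.
rank ∂_0 = 0, rank ∂_1 = 5 ⇒ b_0 = 6 − 0 − 5 = 1; all invariant factors of ∂_1 are 1 so no torsion. So H_0 ≅ Z.
rank ∂_1 = 5, rank ∂_2 = 7 ⇒ b_1 = 12 − 5 − 7 = 0; all invariant factors of ∂_2 are 1 so no torsion. So H_1 ≅ 0.
rank ∂_2 = 7, rank ∂_3 = 0 ⇒ b_2 = 8 − 7 − 0 = 1. So H_2 ≅ Z.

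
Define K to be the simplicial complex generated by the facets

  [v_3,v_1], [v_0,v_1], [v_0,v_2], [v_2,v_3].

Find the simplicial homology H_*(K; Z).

H_0 ≅ Z,  H_1 ≅ Z.

K has 4 vertices, 4 edges.
rank ∂_0 = 0, rank ∂_1 = 3 ⇒ b_0 = 4 − 0 − 3 = 1; all invariant factors of ∂_1 are 1 so no torsion. So H_0 = Z.
rank ∂_1 = 3, rank ∂_2 = 0 ⇒ b_1 = 4 − 3 − 0 = 1. So H_1 = Z.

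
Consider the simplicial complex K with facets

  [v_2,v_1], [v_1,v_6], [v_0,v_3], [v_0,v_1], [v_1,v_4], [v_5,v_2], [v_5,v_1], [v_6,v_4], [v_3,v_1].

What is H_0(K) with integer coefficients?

We work with the vertex ordering v_0 < v_1 < v_2 < v_3 < v_4 < v_5 < v_6. The simplices of K, each written with vertices in increasing order, are:

  0-simplices (7): [v_0], [v_1], [v_2], [v_3], [v_4], [v_5], [v_6]
  1-simplices (9): [v_0,v_1], [v_0,v_3], [v_1,v_2], [v_1,v_3], [v_1,v_4], [v_1,v_5], [v_1,v_6], [v_2,v_5], [v_4,v_6]

so the chain groups are C_0 ≅ Z^7, C_1 ≅ Z^9.

The boundary map ∂_1: C_1 → C_0 is given by ∂[p,q] = [q] − [p]. For instance
  ∂[v_1,v_3] = [v_3] − [v_1].
The resulting 7×9 matrix has rank 6, and its Smith normal form has invariant factors (1,1,1,1,1,1).

Computing H_k = (kernel of ∂_k) / (image of ∂_{k+1}):

  H_0: rank C_0 − rank ∂_1 = 7 − 6 = 1, and the invariant factors of ∂_1 are all 1, so H_0 = Z.

H_0 ≅ Z.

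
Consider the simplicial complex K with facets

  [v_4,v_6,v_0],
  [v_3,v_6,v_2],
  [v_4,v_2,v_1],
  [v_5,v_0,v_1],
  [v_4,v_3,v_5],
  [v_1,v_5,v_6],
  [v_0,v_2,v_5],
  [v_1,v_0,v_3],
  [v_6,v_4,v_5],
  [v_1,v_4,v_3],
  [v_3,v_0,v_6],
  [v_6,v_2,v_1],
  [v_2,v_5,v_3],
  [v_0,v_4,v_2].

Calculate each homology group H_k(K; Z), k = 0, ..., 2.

Order the vertices as v_0 < v_1 < v_2 < v_3 < v_4 < v_5 < v_6. Listing each simplex with vertices in this order, K has dimension 2 with simplices:

  0-simplices (7): [v_0], [v_1], [v_2], [v_3], [v_4], [v_5], [v_6]
  1-simplices (21): (21 of them)
  2-simplices (14): (14 of them)

Hence C_0 ≅ Z^7, C_1 ≅ Z^21, C_2 ≅ Z^14.

Boundary ∂_1: C_1 → C_0 is given by ∂[p,q] = [q] − [p].
As a 7×21 matrix over Z this has rank 6, with invariant factors (1,1,1,1,1,1).

The boundary map ∂_2: C_2 → C_1 acts by ∂[p,q,r] = [q,r] − [p,r] + [p,q]. For instance
  ∂[v_1,v_2,v_6] = [v_2,v_6] − [v_1,v_6] + [v_1,v_2],
  ∂[v_3,v_4,v_5] = [v_4,v_5] − [v_3,v_5] + [v_3,v_4].
The 21×14 boundary matrix has rank 13 and Smith normal form diag(1,1,1,1,1,1,1,1,1,1,1,1,1).

Computing H_k = (kernel of ∂_k) / (image of ∂_{k+1}):

  H_0: rank C_0 − rank ∂_1 = 7 − 6 = 1, and the invariant factors of ∂_1 are all 1, so H_0 = Z.
  H_1: rank ker ∂_1 − rank ∂_2 = (21 − 6) − 13 = 2, and the invariant factors of ∂_2 are all 1, so H_1 = Z^2.
  H_2: rank ker ∂_2 − rank ∂_3 = (14 − 13) − 0 = 1, and there is no ∂_3, so H_2 = Z.

(K is a triangulation of the torus T^2.)

H_0 = Z,  H_1 = Z^2,  H_2 = Z.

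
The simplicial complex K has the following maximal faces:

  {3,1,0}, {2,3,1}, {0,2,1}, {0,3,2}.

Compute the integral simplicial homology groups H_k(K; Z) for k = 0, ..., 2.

Take the total order 0 < 1 < 2 < 3 on the vertex set. Then K (dimension 2) consists of the simplices:

  0-simplices (4): [0], [1], [2], [3]
  1-simplices (6): [0,1], [0,2], [0,3], [1,2], [1,3], [2,3]
  2-simplices (4): [0,1,2], [0,1,3], [0,2,3], [1,2,3]

giving chain groups C_0 ≅ Z^4, C_1 ≅ Z^6, C_2 ≅ Z^4.

Boundary ∂_1: C_1 → C_0 is given by ∂[p,q] = [q] − [p].
The 4×6 boundary matrix has rank 3 and Smith normal form diag(1,1,1).

∂_2: C_2 → C_1 acts by ∂[p,q,r] = [q,r] − [p,r] + [p,q]. For instance
  ∂[0,1,2] = [1,2] − [0,2] + [0,1],
  ∂[0,1,3] = [1,3] − [0,3] + [0,1].
The 6×4 boundary matrix has rank 3 and Smith normal form diag(1,1,1).

From H_k ≅ ker(∂_k) / im(∂_{k+1}) we obtain:

  H_0: rank C_0 − rank ∂_1 = 4 − 3 = 1, and the invariant factors of ∂_1 are all 1, so H_0 ≅ Z.
  H_1: rank ker ∂_1 − rank ∂_2 = (6 − 3) − 3 = 0, and the invariant factors of ∂_2 are all 1, so H_1 ≅ 0.
  H_2: rank ker ∂_2 − rank ∂_3 = (4 − 3) − 0 = 1, and there is no ∂_3, so H_2 ≅ Z.

(K is a triangulation of the 2-sphere S^2.)

H_0 = Z,  H_1 = 0,  H_2 = Z.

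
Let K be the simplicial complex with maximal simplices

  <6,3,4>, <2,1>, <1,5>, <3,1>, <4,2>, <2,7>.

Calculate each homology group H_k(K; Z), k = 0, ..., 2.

H_0 = Z,  H_1 = Z,  H_2 = 0.

Fix the vertex order 1 < 2 < 3 < 4 < 5 < 6 < 7 and write every simplex with vertices in increasing order. Then dim K = 2 and the simplices of K are:

  0-simplices (7): [1], [2], [3], [4], [5], [6], [7]
  1-simplices (8): [1,2], [1,3], [1,5], [2,4], [2,7], [3,4], [3,6], [4,6]
  2-simplices (1): [3,4,6]

giving chain groups C_0 ≅ Z^7, C_1 ≅ Z^8, C_2 ≅ Z^1.

∂_1: C_1 → C_0 maps an edge to its endpoints' difference, ∂[p,q] = q − p. For instance
  ∂[1,2] = [2] − [1].
The 7×8 boundary matrix has rank 6 and Smith normal form diag(1,1,1,1,1,1).

∂_2: C_2 → C_1 sends each 2-simplex [p,q,r] to [q,r] − [p,r] + [p,q]. For instance
  ∂[3,4,6] = [4,6] − [3,6] + [3,4].
This gives a 8×1 integer matrix of rank 1; reducing to Smith normal form yields diagonal entries (1).

Reading off H_k = ker ∂_k / im ∂_{k+1}:

  H_0: rank C_0 − rank ∂_1 = 7 − 6 = 1, and the invariant factors of ∂_1 are all 1, so H_0 = Z.
  H_1: rank ker ∂_1 − rank ∂_2 = (8 − 6) − 1 = 1, and the invariant factors of ∂_2 are all 1, so H_1 = Z.
  H_2: rank ker ∂_2 − rank ∂_3 = (1 − 1) − 0 = 0, and there is no ∂_3, so H_2 = 0.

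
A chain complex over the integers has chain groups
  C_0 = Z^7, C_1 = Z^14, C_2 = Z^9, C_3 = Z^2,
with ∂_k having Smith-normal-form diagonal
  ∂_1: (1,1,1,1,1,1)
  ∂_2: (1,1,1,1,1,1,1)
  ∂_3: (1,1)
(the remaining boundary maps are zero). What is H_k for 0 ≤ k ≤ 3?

H_0: b_0 = 7 − 0 − 6 = 1; torsion from ∂_1 factors > 1: none. So H_0 ≅ Z.
H_1: b_1 = 14 − 6 − 7 = 1; torsion from ∂_2 factors > 1: none. So H_1 ≅ Z.
H_2: b_2 = 9 − 7 − 2 = 0; torsion from ∂_3 factors > 1: none. So H_2 ≅ 0.
H_3: b_3 = 2 − 2 − 0 = 0; torsion from ∂_4 factors > 1: none. So H_3 ≅ 0.

H_0 ≅ Z,  H_1 ≅ Z,  H_2 = 0,  H_3 = 0.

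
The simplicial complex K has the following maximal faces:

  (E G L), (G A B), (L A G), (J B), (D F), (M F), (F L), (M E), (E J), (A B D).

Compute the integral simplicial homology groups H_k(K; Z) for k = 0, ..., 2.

Take the total order A < B < D < E < F < G < J < L < M on the vertex set. Then K (dimension 2) consists of the simplices:

  0-simplices (9): A, B, D, E, F, G, J, L, M
  1-simplices (15): AB, AD, AG, AL, BD, BG, BJ, DF, EG, EJ, EL, EM, FL, FM, GL
  2-simplices (4): ABD, ABG, AGL, EGL

Hence C_0 ≅ Z^9, C_1 ≅ Z^15, C_2 ≅ Z^4.

Boundary ∂_1: C_1 → C_0 sends each edge [p,q] (with p < q) to q − p. For instance
  ∂BJ = J − B.
The resulting 9×15 matrix has rank 8, and its Smith normal form has invariant factors (1,1,1,1,1,1,1,1).

Boundary ∂_2: C_2 → C_1 sends each 2-simplex [p,q,r] to [q,r] − [p,r] + [p,q]. For instance
  ∂EGL = GL − EL + EG,
  ∂AGL = GL − AL + AG.
The resulting 15×4 matrix has rank 4, and its Smith normal form has invariant factors (1,1,1,1).

Reading off H_k = ker ∂_k / im ∂_{k+1}:

  H_0: rank C_0 − rank ∂_1 = 9 − 8 = 1, and the invariant factors of ∂_1 are all 1, so H_0 ≅ Z.
  H_1: rank ker ∂_1 − rank ∂_2 = (15 − 8) − 4 = 3, and the invariant factors of ∂_2 are all 1, so H_1 ≅ Z^3.
  H_2: rank ker ∂_2 − rank ∂_3 = (4 − 4) − 0 = 0, and there is no ∂_3, so H_2 ≅ 0.

As a check, the Euler characteristic is 9 − 15 + 4 = -2, which agrees with 1 − 3 + 0 = -2.

H_0 = Z,  H_1 = Z^3,  H_2 = 0.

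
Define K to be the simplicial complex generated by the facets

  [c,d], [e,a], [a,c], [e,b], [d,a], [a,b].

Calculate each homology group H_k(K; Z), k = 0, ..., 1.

H_0 = Z,  H_1 = Z^2.

Order the vertices as a < b < c < d < e. Listing each simplex with vertices in this order, K has dimension 1 with simplices:

  0-simplices (5): a, b, c, d, e
  1-simplices (6): ab, ac, ad, ae, be, cd

so the chain groups are C_0 ≅ Z^5, C_1 ≅ Z^6.

∂_1: C_1 → C_0 maps an edge to its endpoints' difference, ∂[p,q] = q − p.
This gives a 5×6 integer matrix of rank 4; reducing to Smith normal form yields diagonal entries (1,1,1,1).

Now H_k = ker ∂_k / im ∂_{k+1}, so:

  H_0: rank C_0 − rank ∂_1 = 5 − 4 = 1, and the invariant factors of ∂_1 are all 1, so H_0 = Z.
  H_1: rank ker ∂_1 − rank ∂_2 = (6 − 4) − 0 = 2, and there is no ∂_2, so H_1 = Z^2.

(K is a triangulation of a wedge of 2 circles.)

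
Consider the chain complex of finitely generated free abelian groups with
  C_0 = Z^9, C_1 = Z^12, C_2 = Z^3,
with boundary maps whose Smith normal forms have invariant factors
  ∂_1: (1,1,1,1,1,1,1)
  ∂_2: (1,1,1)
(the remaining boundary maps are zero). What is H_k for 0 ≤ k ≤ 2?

H_0: b_0 = 9 − 0 − 7 = 2; torsion from ∂_1 factors > 1: none. So H_0 ≅ Z^2.
H_1: b_1 = 12 − 7 − 3 = 2; torsion from ∂_2 factors > 1: none. So H_1 ≅ Z^2.
H_2: b_2 = 3 − 3 − 0 = 0; torsion from ∂_3 factors > 1: none. So H_2 ≅ 0.

H_0 ≅ Z^2,  H_1 ≅ Z^2,  H_2 = 0.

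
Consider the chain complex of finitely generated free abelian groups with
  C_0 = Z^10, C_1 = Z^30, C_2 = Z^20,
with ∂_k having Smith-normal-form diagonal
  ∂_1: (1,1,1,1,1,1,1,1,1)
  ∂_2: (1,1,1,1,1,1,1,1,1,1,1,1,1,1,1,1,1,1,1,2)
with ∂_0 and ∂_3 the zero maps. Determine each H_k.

H_0 = Z,  H_1 = Z ⊕ Z/2Z,  H_2 = 0.

H_0: b_0 = 10 − 0 − 9 = 1; torsion from ∂_1 factors > 1: none. So H_0 = Z.
H_1: b_1 = 30 − 9 − 20 = 1; torsion from ∂_2 factors > 1: [2]. So H_1 = Z ⊕ Z/2Z.
H_2: b_2 = 20 − 20 − 0 = 0; torsion from ∂_3 factors > 1: none. So H_2 = 0.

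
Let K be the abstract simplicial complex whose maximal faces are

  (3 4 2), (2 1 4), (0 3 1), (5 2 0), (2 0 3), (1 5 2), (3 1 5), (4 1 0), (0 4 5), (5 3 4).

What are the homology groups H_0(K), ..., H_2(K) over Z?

Take the total order 0 < 1 < 2 < 3 < 4 < 5 on the vertex set. Then K (dimension 2) consists of the simplices:

  0-simplices (6): [0], [1], [2], [3], [4], [5]
  1-simplices (15): [0,1], [0,2], [0,3], [0,4], [0,5], [1,2], [1,3], [1,4], [1,5], [2,3], [2,4], [2,5], [3,4], [3,5], [4,5]
  2-simplices (10): [0,1,3], [0,1,4], [0,2,3], [0,2,5], [0,4,5], [1,2,4], [1,2,5], [1,3,5], [2,3,4], [3,4,5]

so the chain groups are C_0 ≅ Z^6, C_1 ≅ Z^15, C_2 ≅ Z^10.

∂_1: C_1 → C_0 maps an edge to its endpoints' difference, ∂[p,q] = q − p. For instance
  ∂[1,4] = [4] − [1].
The resulting 6×15 matrix has rank 5, and its Smith normal form has invariant factors (1,1,1,1,1).

∂_2: C_2 → C_1 sends each 2-simplex [p,q,r] to [q,r] − [p,r] + [p,q]. For instance
  ∂[3,4,5] = [4,5] − [3,5] + [3,4],
  ∂[1,2,4] = [2,4] − [1,4] + [1,2].
This gives a 15×10 integer matrix of rank 10; reducing to Smith normal form yields diagonal entries (1,1,1,1,1,1,1,1,1,2).

Now H_k = ker ∂_k / im ∂_{k+1}, so:

  H_0: rank C_0 − rank ∂_1 = 6 − 5 = 1, and the invariant factors of ∂_1 are all 1, so H_0 = Z.
  H_1: rank ker ∂_1 − rank ∂_2 = (15 − 5) − 10 = 0, and ∂_2 has invariant factor 2 > 1, so H_1 = Z/2Z.
  H_2: rank ker ∂_2 − rank ∂_3 = (10 − 10) − 0 = 0, and there is no ∂_3, so H_2 = 0.

As a check, the Euler characteristic is 6 − 15 + 10 = 1, which agrees with 1 − 0 + 0 = 1.
(K is a triangulation of the real projective plane RP^2.)

H_0 = Z,  H_1 = Z/2Z,  H_2 = 0.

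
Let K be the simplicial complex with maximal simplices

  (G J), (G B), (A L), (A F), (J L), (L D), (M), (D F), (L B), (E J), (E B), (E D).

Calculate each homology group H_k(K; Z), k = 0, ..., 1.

H_0 = Z^2,  H_1 = Z^4.

We work with the vertex ordering A < B < D < E < F < G < J < L < M. The simplices of K, each written with vertices in increasing order, are:

  0-simplices (9): A, B, D, E, F, G, J, L, M
  1-simplices (11): AF, AL, BE, BG, BL, DE, DF, DL, EJ, GJ, JL

Hence C_0 ≅ Z^9, C_1 ≅ Z^11.

The boundary map ∂_1: C_1 → C_0 is given by ∂[p,q] = [q] − [p]. For instance
  ∂BE = E − B.
As a 9×11 matrix over Z this has rank 7, with invariant factors (1,1,1,1,1,1,1).

From H_k ≅ ker(∂_k) / im(∂_{k+1}) we obtain:

  H_0: rank C_0 − rank ∂_1 = 9 − 7 = 2, and the invariant factors of ∂_1 are all 1, so H_0 = Z^2.
  H_1: rank ker ∂_1 − rank ∂_2 = (11 − 7) − 0 = 4, and there is no ∂_2, so H_1 = Z^4.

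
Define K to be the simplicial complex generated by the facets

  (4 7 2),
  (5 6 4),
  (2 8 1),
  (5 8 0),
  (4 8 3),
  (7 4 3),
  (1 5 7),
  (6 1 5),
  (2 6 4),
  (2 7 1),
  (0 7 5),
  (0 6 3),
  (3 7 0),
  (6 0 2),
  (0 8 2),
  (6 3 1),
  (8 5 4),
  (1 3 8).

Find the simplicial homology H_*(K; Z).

Order the vertices as 0 < 1 < 2 < 3 < 4 < 5 < 6 < 7 < 8. Listing each simplex with vertices in this order, K has dimension 2 with simplices:

  0-simplices (9): [0], [1], [2], [3], [4], [5], [6], [7], [8]
  1-simplices (27): (27 of them)
  2-simplices (18): [0,2,6], [0,2,8], [0,3,6], [0,3,7], [0,5,7], [0,5,8], [1,2,7], [1,2,8], [1,3,6], [1,3,8], [1,5,6], [1,5,7], [2,4,6], [2,4,7], [3,4,7], [3,4,8], [4,5,6], [4,5,8]

Hence C_0 ≅ Z^9, C_1 ≅ Z^27, C_2 ≅ Z^18.

The boundary map ∂_1: C_1 → C_0 is given by ∂[p,q] = [q] − [p]. For instance
  ∂[2,6] = [6] − [2].
The resulting 9×27 matrix has rank 8, and its Smith normal form has invariant factors (1,1,1,1,1,1,1,1).

The boundary map ∂_2: C_2 → C_1 acts by ∂[p,q,r] = [q,r] − [p,r] + [p,q]. For instance
  ∂[0,3,6] = [3,6] − [0,6] + [0,3],
  ∂[1,5,6] = [5,6] − [1,6] + [1,5].
The 27×18 boundary matrix has rank 17 and Smith normal form diag(1,1,1,1,1,1,1,1,1,1,1,1,1,1,1,1,1).

From H_k ≅ ker(∂_k) / im(∂_{k+1}) we obtain:

  H_0: rank C_0 − rank ∂_1 = 9 − 8 = 1, and the invariant factors of ∂_1 are all 1, so H_0 ≅ Z.
  H_1: rank ker ∂_1 − rank ∂_2 = (27 − 8) − 17 = 2, and the invariant factors of ∂_2 are all 1, so H_1 ≅ Z^2.
  H_2: rank ker ∂_2 − rank ∂_3 = (18 − 17) − 0 = 1, and there is no ∂_3, so H_2 ≅ Z.

H_0 ≅ Z,  H_1 ≅ Z^2,  H_2 ≅ Z.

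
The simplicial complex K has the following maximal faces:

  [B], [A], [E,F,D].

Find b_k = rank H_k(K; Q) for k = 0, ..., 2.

We work with the vertex ordering A < B < D < E < F. The simplices of K, each written with vertices in increasing order, are:

  0-simplices (5): A, B, D, E, F
  1-simplices (3): DE, DF, EF
  2-simplices (1): DEF

so the chain groups are C_0 ≅ Z^5, C_1 ≅ Z^3, C_2 ≅ Z^1.

Boundary ∂_1: C_1 → C_0 maps an edge to its endpoints' difference, ∂[p,q] = q − p.
As a 5×3 matrix over Z this has rank 2, with invariant factors (1,1).

The boundary map ∂_2: C_2 → C_1 maps a triangle to the signed sum of its edges. For instance
  ∂DEF = EF − DF + DE.
The resulting 3×1 matrix has rank 1, and its Smith normal form has invariant factors (1).

Now H_k = ker ∂_k / im ∂_{k+1}, so:

  H_0: rank C_0 − rank ∂_1 = 5 − 2 = 3, and the invariant factors of ∂_1 are all 1, so H_0 = Z^3.
  H_1: rank ker ∂_1 − rank ∂_2 = (3 − 2) − 1 = 0, and the invariant factors of ∂_2 are all 1, so H_1 = 0.
  H_2: rank ker ∂_2 − rank ∂_3 = (1 − 1) − 0 = 0, and there is no ∂_3, so H_2 = 0.

Hence the Betti numbers are b_0 = 3, b_1 = 0, b_2 = 0.

b_0 = 3, b_1 = 0, b_2 = 0.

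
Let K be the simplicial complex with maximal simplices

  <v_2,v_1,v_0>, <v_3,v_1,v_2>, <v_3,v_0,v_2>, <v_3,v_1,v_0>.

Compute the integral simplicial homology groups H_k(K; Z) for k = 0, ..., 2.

H_0 ≅ Z,  H_1 = 0,  H_2 ≅ Z.

Take the total order v_0 < v_1 < v_2 < v_3 on the vertex set. Then K (dimension 2) consists of the simplices:

  0-simplices (4): [v_0], [v_1], [v_2], [v_3]
  1-simplices (6): [v_0,v_1], [v_0,v_2], [v_0,v_3], [v_1,v_2], [v_1,v_3], [v_2,v_3]
  2-simplices (4): [v_0,v_1,v_2], [v_0,v_1,v_3], [v_0,v_2,v_3], [v_1,v_2,v_3]

so the chain groups are C_0 ≅ Z^4, C_1 ≅ Z^6, C_2 ≅ Z^4.

∂_1: C_1 → C_0 sends each edge [p,q] (with p < q) to q − p. For instance
  ∂[v_2,v_3] = [v_3] − [v_2].
The 4×6 boundary matrix has rank 3 and Smith normal form diag(1,1,1).

Boundary ∂_2: C_2 → C_1 maps a triangle to the signed sum of its edges. For instance
  ∂[v_1,v_2,v_3] = [v_2,v_3] − [v_1,v_3] + [v_1,v_2],
  ∂[v_0,v_1,v_2] = [v_1,v_2] − [v_0,v_2] + [v_0,v_1].
As a 6×4 matrix over Z this has rank 3, with invariant factors (1,1,1).

Now H_k = ker ∂_k / im ∂_{k+1}, so:

  H_0: rank C_0 − rank ∂_1 = 4 − 3 = 1, and the invariant factors of ∂_1 are all 1, so H_0 = Z.
  H_1: rank ker ∂_1 − rank ∂_2 = (6 − 3) − 3 = 0, and the invariant factors of ∂_2 are all 1, so H_1 = 0.
  H_2: rank ker ∂_2 − rank ∂_3 = (4 − 3) − 0 = 1, and there is no ∂_3, so H_2 = Z.

As a check, the Euler characteristic is 4 − 6 + 4 = 2, which agrees with 1 − 0 + 1 = 2.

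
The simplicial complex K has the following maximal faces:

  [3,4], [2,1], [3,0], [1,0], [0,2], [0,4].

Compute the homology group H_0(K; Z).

Take the total order 0 < 1 < 2 < 3 < 4 on the vertex set. Then K (dimension 1) consists of the simplices:

  0-simplices (5): [0], [1], [2], [3], [4]
  1-simplices (6): [0,1], [0,2], [0,3], [0,4], [1,2], [3,4]

giving chain groups C_0 ≅ Z^5, C_1 ≅ Z^6.

The boundary map ∂_1: C_1 → C_0 sends each edge [p,q] (with p < q) to q − p. For instance
  ∂[1,2] = [2] − [1].
As a 5×6 matrix over Z this has rank 4, with invariant factors (1,1,1,1).

Computing H_k = (kernel of ∂_k) / (image of ∂_{k+1}):

  H_0: rank C_0 − rank ∂_1 = 5 − 4 = 1, and the invariant factors of ∂_1 are all 1, so H_0 = Z.

(K is a triangulation of a wedge of 2 circles.)

H_0 ≅ Z.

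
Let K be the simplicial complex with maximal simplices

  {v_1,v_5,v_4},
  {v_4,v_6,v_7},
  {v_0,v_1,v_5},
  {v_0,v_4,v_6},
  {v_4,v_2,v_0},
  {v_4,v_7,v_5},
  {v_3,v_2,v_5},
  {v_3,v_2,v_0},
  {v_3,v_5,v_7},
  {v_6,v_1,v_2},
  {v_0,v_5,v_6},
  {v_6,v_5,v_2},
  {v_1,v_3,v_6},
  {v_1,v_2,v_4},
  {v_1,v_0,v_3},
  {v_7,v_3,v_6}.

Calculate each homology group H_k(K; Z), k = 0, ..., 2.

Fix the vertex order v_0 < v_1 < v_2 < v_3 < v_4 < v_5 < v_6 < v_7 and write every simplex with vertices in increasing order. Then dim K = 2 and the simplices of K are:

  0-simplices (8): [v_0], [v_1], [v_2], [v_3], [v_4], [v_5], [v_6], [v_7]
  1-simplices (24): (24 of them)
  2-simplices (16): (16 of them)

Hence C_0 ≅ Z^8, C_1 ≅ Z^24, C_2 ≅ Z^16.

The boundary map ∂_1: C_1 → C_0 maps an edge to its endpoints' difference, ∂[p,q] = q − p. For instance
  ∂[v_1,v_5] = [v_5] − [v_1].
This gives a 8×24 integer matrix of rank 7; reducing to Smith normal form yields diagonal entries (1,1,1,1,1,1,1).

The boundary map ∂_2: C_2 → C_1 sends each 2-simplex [p,q,r] to [q,r] − [p,r] + [p,q]. For instance
  ∂[v_2,v_5,v_6] = [v_5,v_6] − [v_2,v_6] + [v_2,v_5],
  ∂[v_3,v_6,v_7] = [v_6,v_7] − [v_3,v_7] + [v_3,v_6].
As a 24×16 matrix over Z this has rank 15, with invariant factors (1,1,1,1,1,1,1,1,1,1,1,1,1,1,1).

Computing H_k = (kernel of ∂_k) / (image of ∂_{k+1}):

  H_0: rank C_0 − rank ∂_1 = 8 − 7 = 1, and the invariant factors of ∂_1 are all 1, so H_0 ≅ Z.
  H_1: rank ker ∂_1 − rank ∂_2 = (24 − 7) − 15 = 2, and the invariant factors of ∂_2 are all 1, so H_1 ≅ Z^2.
  H_2: rank ker ∂_2 − rank ∂_3 = (16 − 15) − 0 = 1, and there is no ∂_3, so H_2 ≅ Z.

H_0 = Z,  H_1 = Z^2,  H_2 = Z.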